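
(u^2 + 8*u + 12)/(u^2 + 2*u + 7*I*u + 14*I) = (u + 6)/(u + 7*I)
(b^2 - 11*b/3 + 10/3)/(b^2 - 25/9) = 3*(b - 2)/(3*b + 5)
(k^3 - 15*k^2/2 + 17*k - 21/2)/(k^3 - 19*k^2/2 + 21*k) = (k^2 - 4*k + 3)/(k*(k - 6))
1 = 1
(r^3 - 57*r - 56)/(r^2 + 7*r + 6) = (r^2 - r - 56)/(r + 6)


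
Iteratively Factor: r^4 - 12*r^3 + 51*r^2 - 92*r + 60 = (r - 3)*(r^3 - 9*r^2 + 24*r - 20) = (r - 3)*(r - 2)*(r^2 - 7*r + 10) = (r - 5)*(r - 3)*(r - 2)*(r - 2)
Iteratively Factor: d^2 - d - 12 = (d - 4)*(d + 3)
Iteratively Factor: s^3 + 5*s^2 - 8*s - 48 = (s - 3)*(s^2 + 8*s + 16) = (s - 3)*(s + 4)*(s + 4)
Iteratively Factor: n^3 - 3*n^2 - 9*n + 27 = (n - 3)*(n^2 - 9) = (n - 3)^2*(n + 3)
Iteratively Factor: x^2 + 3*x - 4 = (x - 1)*(x + 4)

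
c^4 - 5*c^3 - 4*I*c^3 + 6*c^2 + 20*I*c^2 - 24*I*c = c*(c - 3)*(c - 2)*(c - 4*I)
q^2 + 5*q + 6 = (q + 2)*(q + 3)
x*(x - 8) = x^2 - 8*x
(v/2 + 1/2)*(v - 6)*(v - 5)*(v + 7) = v^4/2 - 3*v^3/2 - 51*v^2/2 + 163*v/2 + 105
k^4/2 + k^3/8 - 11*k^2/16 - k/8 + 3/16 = (k/2 + 1/2)*(k - 1)*(k - 1/2)*(k + 3/4)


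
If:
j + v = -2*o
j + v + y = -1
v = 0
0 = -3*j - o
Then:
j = 0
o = 0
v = 0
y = -1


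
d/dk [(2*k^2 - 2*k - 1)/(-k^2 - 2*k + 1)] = 2*(-3*k^2 + k - 2)/(k^4 + 4*k^3 + 2*k^2 - 4*k + 1)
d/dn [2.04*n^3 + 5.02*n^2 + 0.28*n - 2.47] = 6.12*n^2 + 10.04*n + 0.28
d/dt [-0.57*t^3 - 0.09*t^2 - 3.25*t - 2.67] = -1.71*t^2 - 0.18*t - 3.25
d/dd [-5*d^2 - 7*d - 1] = -10*d - 7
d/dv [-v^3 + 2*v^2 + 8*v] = -3*v^2 + 4*v + 8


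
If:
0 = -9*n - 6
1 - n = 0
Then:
No Solution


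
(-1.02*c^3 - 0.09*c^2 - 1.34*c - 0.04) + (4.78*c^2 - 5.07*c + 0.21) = -1.02*c^3 + 4.69*c^2 - 6.41*c + 0.17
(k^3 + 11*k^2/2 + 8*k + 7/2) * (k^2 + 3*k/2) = k^5 + 7*k^4 + 65*k^3/4 + 31*k^2/2 + 21*k/4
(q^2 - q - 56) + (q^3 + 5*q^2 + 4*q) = q^3 + 6*q^2 + 3*q - 56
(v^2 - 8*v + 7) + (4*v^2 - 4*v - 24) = 5*v^2 - 12*v - 17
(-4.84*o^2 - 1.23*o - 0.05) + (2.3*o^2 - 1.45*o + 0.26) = -2.54*o^2 - 2.68*o + 0.21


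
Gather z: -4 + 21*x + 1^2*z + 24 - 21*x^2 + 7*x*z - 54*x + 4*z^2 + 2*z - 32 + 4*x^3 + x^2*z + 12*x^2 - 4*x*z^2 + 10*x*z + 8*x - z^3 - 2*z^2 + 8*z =4*x^3 - 9*x^2 - 25*x - z^3 + z^2*(2 - 4*x) + z*(x^2 + 17*x + 11) - 12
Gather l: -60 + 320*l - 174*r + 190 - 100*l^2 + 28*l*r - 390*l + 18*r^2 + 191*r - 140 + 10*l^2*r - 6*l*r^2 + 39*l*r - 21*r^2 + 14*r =l^2*(10*r - 100) + l*(-6*r^2 + 67*r - 70) - 3*r^2 + 31*r - 10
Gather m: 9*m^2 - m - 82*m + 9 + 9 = 9*m^2 - 83*m + 18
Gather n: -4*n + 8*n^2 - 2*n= 8*n^2 - 6*n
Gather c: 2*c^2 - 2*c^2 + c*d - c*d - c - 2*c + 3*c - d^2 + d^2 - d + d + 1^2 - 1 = 0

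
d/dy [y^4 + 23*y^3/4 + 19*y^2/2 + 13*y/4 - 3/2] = 4*y^3 + 69*y^2/4 + 19*y + 13/4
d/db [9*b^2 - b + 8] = 18*b - 1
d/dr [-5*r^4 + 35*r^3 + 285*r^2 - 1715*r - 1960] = -20*r^3 + 105*r^2 + 570*r - 1715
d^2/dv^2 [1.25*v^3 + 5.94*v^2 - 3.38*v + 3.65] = 7.5*v + 11.88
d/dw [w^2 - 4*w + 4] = 2*w - 4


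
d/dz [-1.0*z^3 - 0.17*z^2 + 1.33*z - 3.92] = -3.0*z^2 - 0.34*z + 1.33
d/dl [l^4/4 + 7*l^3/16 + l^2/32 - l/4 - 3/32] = l^3 + 21*l^2/16 + l/16 - 1/4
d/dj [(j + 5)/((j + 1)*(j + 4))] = (-j^2 - 10*j - 21)/(j^4 + 10*j^3 + 33*j^2 + 40*j + 16)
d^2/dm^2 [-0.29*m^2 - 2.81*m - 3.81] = -0.580000000000000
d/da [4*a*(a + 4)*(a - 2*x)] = 12*a^2 - 16*a*x + 32*a - 32*x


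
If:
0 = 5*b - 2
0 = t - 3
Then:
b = 2/5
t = 3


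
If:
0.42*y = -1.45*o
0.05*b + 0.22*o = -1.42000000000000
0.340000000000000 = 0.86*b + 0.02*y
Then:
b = -0.12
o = -6.43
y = 22.19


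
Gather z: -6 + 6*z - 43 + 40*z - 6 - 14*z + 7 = 32*z - 48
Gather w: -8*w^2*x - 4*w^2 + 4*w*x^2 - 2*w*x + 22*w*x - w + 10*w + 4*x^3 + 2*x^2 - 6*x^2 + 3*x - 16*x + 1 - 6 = w^2*(-8*x - 4) + w*(4*x^2 + 20*x + 9) + 4*x^3 - 4*x^2 - 13*x - 5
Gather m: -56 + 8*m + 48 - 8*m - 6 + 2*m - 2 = 2*m - 16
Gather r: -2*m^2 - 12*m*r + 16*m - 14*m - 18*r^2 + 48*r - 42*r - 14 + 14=-2*m^2 + 2*m - 18*r^2 + r*(6 - 12*m)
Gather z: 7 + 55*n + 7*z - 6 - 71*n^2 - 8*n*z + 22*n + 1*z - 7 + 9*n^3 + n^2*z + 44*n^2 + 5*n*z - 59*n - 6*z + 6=9*n^3 - 27*n^2 + 18*n + z*(n^2 - 3*n + 2)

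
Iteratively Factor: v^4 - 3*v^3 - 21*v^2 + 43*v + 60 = (v + 4)*(v^3 - 7*v^2 + 7*v + 15) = (v - 5)*(v + 4)*(v^2 - 2*v - 3) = (v - 5)*(v + 1)*(v + 4)*(v - 3)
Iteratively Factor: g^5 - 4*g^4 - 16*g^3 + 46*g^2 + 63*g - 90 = (g - 3)*(g^4 - g^3 - 19*g^2 - 11*g + 30) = (g - 5)*(g - 3)*(g^3 + 4*g^2 + g - 6) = (g - 5)*(g - 3)*(g + 3)*(g^2 + g - 2) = (g - 5)*(g - 3)*(g + 2)*(g + 3)*(g - 1)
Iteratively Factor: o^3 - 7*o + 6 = (o + 3)*(o^2 - 3*o + 2) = (o - 2)*(o + 3)*(o - 1)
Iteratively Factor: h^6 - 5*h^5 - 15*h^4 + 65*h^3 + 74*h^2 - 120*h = (h - 1)*(h^5 - 4*h^4 - 19*h^3 + 46*h^2 + 120*h) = h*(h - 1)*(h^4 - 4*h^3 - 19*h^2 + 46*h + 120) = h*(h - 4)*(h - 1)*(h^3 - 19*h - 30) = h*(h - 4)*(h - 1)*(h + 2)*(h^2 - 2*h - 15) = h*(h - 5)*(h - 4)*(h - 1)*(h + 2)*(h + 3)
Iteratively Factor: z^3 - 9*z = (z)*(z^2 - 9) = z*(z - 3)*(z + 3)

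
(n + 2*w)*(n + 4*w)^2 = n^3 + 10*n^2*w + 32*n*w^2 + 32*w^3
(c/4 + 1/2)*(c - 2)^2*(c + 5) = c^4/4 + 3*c^3/4 - 7*c^2/2 - 3*c + 10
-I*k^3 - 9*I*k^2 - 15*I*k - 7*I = (k + 1)*(k + 7)*(-I*k - I)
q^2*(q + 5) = q^3 + 5*q^2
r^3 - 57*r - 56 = (r - 8)*(r + 1)*(r + 7)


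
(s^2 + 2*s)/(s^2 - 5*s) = (s + 2)/(s - 5)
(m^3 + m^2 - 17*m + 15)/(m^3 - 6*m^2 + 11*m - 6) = (m + 5)/(m - 2)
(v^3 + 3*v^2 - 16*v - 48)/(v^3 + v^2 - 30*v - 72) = (v - 4)/(v - 6)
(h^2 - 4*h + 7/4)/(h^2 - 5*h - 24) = (-h^2 + 4*h - 7/4)/(-h^2 + 5*h + 24)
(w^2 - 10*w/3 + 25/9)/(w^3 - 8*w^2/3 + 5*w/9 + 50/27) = 3/(3*w + 2)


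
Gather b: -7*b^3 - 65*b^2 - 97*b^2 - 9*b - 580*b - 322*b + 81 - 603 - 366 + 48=-7*b^3 - 162*b^2 - 911*b - 840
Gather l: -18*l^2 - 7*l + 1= -18*l^2 - 7*l + 1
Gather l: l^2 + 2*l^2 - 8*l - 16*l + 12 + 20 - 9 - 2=3*l^2 - 24*l + 21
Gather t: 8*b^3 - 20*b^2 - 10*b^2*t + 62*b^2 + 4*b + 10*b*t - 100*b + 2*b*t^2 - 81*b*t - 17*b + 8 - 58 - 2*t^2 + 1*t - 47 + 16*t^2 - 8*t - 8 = 8*b^3 + 42*b^2 - 113*b + t^2*(2*b + 14) + t*(-10*b^2 - 71*b - 7) - 105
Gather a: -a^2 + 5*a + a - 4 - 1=-a^2 + 6*a - 5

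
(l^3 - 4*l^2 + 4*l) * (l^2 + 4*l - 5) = l^5 - 17*l^3 + 36*l^2 - 20*l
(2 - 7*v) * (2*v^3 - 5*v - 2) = -14*v^4 + 4*v^3 + 35*v^2 + 4*v - 4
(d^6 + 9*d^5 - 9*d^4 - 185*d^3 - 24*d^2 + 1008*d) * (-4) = -4*d^6 - 36*d^5 + 36*d^4 + 740*d^3 + 96*d^2 - 4032*d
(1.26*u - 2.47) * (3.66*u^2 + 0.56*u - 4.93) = 4.6116*u^3 - 8.3346*u^2 - 7.595*u + 12.1771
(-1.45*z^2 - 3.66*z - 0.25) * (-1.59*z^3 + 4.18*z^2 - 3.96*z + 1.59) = 2.3055*z^5 - 0.241599999999998*z^4 - 9.1593*z^3 + 11.1431*z^2 - 4.8294*z - 0.3975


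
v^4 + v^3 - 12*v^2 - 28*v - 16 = (v - 4)*(v + 1)*(v + 2)^2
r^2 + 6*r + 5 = (r + 1)*(r + 5)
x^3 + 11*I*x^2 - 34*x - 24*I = (x + I)*(x + 4*I)*(x + 6*I)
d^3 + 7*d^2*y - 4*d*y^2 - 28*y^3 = (d - 2*y)*(d + 2*y)*(d + 7*y)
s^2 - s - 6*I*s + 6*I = (s - 1)*(s - 6*I)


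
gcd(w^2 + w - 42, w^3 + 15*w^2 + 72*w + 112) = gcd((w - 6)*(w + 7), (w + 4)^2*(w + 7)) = w + 7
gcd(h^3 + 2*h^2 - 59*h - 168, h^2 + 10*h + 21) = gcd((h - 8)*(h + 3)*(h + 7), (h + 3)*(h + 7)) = h^2 + 10*h + 21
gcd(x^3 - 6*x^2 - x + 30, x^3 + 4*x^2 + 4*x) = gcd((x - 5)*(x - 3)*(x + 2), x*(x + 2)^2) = x + 2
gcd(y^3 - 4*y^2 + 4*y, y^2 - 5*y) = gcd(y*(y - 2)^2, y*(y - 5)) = y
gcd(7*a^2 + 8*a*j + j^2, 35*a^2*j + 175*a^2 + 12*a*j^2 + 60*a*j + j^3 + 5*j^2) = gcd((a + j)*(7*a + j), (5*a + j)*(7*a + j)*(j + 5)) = 7*a + j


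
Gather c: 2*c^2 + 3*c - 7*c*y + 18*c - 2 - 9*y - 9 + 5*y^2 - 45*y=2*c^2 + c*(21 - 7*y) + 5*y^2 - 54*y - 11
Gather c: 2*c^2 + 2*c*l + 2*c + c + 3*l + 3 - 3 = 2*c^2 + c*(2*l + 3) + 3*l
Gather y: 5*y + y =6*y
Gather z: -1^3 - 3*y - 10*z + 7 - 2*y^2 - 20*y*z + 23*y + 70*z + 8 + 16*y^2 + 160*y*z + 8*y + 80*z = 14*y^2 + 28*y + z*(140*y + 140) + 14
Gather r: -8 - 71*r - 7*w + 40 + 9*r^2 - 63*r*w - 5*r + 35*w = 9*r^2 + r*(-63*w - 76) + 28*w + 32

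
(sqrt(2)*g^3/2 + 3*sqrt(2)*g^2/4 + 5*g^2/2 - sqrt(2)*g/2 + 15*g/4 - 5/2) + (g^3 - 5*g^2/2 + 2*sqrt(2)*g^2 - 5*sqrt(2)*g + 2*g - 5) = sqrt(2)*g^3/2 + g^3 + 11*sqrt(2)*g^2/4 - 11*sqrt(2)*g/2 + 23*g/4 - 15/2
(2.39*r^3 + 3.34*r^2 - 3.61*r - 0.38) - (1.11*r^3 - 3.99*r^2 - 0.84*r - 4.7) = 1.28*r^3 + 7.33*r^2 - 2.77*r + 4.32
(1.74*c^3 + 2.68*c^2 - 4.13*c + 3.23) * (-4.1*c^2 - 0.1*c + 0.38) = -7.134*c^5 - 11.162*c^4 + 17.3262*c^3 - 11.8116*c^2 - 1.8924*c + 1.2274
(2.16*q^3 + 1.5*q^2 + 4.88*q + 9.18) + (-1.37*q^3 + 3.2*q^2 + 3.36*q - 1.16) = 0.79*q^3 + 4.7*q^2 + 8.24*q + 8.02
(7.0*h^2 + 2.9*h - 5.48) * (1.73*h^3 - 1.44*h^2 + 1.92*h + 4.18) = 12.11*h^5 - 5.063*h^4 - 0.216400000000002*h^3 + 42.7192*h^2 + 1.6004*h - 22.9064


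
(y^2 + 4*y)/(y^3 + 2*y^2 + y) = (y + 4)/(y^2 + 2*y + 1)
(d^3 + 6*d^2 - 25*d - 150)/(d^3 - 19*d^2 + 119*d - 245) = (d^2 + 11*d + 30)/(d^2 - 14*d + 49)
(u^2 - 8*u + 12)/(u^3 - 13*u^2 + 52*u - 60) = 1/(u - 5)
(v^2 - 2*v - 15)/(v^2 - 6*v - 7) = (-v^2 + 2*v + 15)/(-v^2 + 6*v + 7)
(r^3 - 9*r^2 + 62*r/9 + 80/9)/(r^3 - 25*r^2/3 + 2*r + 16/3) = (r - 5/3)/(r - 1)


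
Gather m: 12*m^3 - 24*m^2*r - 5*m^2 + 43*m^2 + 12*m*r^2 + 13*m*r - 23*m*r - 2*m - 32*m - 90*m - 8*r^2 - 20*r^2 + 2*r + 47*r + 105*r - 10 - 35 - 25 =12*m^3 + m^2*(38 - 24*r) + m*(12*r^2 - 10*r - 124) - 28*r^2 + 154*r - 70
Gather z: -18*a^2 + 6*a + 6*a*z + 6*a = -18*a^2 + 6*a*z + 12*a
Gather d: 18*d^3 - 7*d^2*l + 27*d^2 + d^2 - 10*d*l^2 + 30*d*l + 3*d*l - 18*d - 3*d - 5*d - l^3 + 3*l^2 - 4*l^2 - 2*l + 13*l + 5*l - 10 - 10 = 18*d^3 + d^2*(28 - 7*l) + d*(-10*l^2 + 33*l - 26) - l^3 - l^2 + 16*l - 20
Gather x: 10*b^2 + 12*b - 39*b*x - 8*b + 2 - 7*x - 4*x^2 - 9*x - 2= 10*b^2 + 4*b - 4*x^2 + x*(-39*b - 16)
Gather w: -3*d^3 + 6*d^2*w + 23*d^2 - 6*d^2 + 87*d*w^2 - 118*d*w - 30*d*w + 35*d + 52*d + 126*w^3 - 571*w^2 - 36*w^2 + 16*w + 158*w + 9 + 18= -3*d^3 + 17*d^2 + 87*d + 126*w^3 + w^2*(87*d - 607) + w*(6*d^2 - 148*d + 174) + 27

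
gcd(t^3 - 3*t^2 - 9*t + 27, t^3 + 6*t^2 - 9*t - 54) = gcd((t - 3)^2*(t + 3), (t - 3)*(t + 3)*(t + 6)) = t^2 - 9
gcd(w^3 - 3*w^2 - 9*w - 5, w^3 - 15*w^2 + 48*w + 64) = w + 1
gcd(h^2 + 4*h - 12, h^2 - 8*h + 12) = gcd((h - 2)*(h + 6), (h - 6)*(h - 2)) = h - 2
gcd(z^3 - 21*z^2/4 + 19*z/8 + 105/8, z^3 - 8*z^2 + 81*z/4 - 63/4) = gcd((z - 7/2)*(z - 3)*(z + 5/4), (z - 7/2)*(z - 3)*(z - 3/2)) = z^2 - 13*z/2 + 21/2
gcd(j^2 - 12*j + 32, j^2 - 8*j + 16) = j - 4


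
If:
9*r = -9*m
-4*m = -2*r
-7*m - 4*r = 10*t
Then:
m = 0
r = 0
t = 0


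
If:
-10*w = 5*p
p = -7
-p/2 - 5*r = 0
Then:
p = -7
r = 7/10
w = 7/2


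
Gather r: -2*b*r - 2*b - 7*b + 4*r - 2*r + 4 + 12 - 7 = -9*b + r*(2 - 2*b) + 9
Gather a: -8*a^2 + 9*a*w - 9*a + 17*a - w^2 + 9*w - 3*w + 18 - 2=-8*a^2 + a*(9*w + 8) - w^2 + 6*w + 16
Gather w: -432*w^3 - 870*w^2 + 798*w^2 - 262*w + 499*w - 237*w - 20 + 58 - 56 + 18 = -432*w^3 - 72*w^2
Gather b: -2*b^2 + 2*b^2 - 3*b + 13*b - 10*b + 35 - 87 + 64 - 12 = 0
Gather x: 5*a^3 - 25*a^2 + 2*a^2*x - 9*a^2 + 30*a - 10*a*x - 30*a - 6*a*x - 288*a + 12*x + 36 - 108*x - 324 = 5*a^3 - 34*a^2 - 288*a + x*(2*a^2 - 16*a - 96) - 288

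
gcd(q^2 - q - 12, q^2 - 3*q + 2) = 1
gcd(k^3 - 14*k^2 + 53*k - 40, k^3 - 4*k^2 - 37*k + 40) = k^2 - 9*k + 8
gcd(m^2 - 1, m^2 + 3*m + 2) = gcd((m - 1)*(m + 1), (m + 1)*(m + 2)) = m + 1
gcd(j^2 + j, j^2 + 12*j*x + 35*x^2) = 1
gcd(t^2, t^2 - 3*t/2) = t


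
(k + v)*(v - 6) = k*v - 6*k + v^2 - 6*v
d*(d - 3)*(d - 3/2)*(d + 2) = d^4 - 5*d^3/2 - 9*d^2/2 + 9*d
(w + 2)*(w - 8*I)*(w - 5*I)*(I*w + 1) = I*w^4 + 14*w^3 + 2*I*w^3 + 28*w^2 - 53*I*w^2 - 40*w - 106*I*w - 80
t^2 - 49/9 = (t - 7/3)*(t + 7/3)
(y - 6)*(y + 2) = y^2 - 4*y - 12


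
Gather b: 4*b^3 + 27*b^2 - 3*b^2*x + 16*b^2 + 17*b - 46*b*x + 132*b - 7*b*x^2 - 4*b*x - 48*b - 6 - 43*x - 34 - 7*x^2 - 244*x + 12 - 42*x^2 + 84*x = 4*b^3 + b^2*(43 - 3*x) + b*(-7*x^2 - 50*x + 101) - 49*x^2 - 203*x - 28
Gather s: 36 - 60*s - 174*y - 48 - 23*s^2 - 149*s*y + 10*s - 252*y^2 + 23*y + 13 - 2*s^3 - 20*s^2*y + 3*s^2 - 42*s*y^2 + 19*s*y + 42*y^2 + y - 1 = -2*s^3 + s^2*(-20*y - 20) + s*(-42*y^2 - 130*y - 50) - 210*y^2 - 150*y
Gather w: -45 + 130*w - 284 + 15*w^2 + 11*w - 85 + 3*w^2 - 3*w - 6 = 18*w^2 + 138*w - 420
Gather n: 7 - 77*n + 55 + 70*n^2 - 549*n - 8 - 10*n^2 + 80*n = 60*n^2 - 546*n + 54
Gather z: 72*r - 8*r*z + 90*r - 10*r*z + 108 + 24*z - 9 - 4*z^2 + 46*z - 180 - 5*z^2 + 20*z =162*r - 9*z^2 + z*(90 - 18*r) - 81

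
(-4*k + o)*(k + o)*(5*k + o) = -20*k^3 - 19*k^2*o + 2*k*o^2 + o^3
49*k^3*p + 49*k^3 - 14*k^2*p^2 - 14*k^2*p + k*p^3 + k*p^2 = (-7*k + p)^2*(k*p + k)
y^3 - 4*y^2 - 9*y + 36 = (y - 4)*(y - 3)*(y + 3)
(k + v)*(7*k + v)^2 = 49*k^3 + 63*k^2*v + 15*k*v^2 + v^3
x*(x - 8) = x^2 - 8*x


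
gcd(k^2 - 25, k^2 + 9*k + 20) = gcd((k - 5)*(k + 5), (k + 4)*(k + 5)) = k + 5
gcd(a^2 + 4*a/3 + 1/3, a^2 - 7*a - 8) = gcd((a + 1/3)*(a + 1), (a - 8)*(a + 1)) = a + 1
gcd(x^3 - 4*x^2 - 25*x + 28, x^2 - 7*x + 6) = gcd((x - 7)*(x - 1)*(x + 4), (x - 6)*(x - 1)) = x - 1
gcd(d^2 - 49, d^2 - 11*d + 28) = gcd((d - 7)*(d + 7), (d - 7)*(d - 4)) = d - 7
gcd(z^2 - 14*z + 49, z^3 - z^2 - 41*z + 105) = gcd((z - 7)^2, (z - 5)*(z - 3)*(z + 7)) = 1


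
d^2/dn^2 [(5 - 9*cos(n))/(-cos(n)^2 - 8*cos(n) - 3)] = 2*(-81*(1 - cos(2*n))^2*cos(n) + 92*(1 - cos(2*n))^2 - 1494*cos(n) + 1260*cos(2*n) + 228*cos(3*n) + 18*cos(5*n) - 3276)/(16*cos(n) + cos(2*n) + 7)^3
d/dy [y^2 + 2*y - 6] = 2*y + 2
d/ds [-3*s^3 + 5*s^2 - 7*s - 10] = -9*s^2 + 10*s - 7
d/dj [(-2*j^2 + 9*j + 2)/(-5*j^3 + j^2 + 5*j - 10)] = (-10*j^4 + 90*j^3 + 11*j^2 + 36*j - 100)/(25*j^6 - 10*j^5 - 49*j^4 + 110*j^3 + 5*j^2 - 100*j + 100)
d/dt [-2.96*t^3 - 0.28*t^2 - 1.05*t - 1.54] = -8.88*t^2 - 0.56*t - 1.05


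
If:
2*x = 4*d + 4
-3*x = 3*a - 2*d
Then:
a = -2*x/3 - 2/3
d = x/2 - 1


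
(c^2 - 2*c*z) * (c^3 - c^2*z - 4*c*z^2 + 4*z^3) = c^5 - 3*c^4*z - 2*c^3*z^2 + 12*c^2*z^3 - 8*c*z^4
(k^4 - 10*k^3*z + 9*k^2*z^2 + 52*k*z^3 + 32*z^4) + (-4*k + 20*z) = k^4 - 10*k^3*z + 9*k^2*z^2 + 52*k*z^3 - 4*k + 32*z^4 + 20*z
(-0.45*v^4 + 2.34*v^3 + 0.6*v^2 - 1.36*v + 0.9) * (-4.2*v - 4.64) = 1.89*v^5 - 7.74*v^4 - 13.3776*v^3 + 2.928*v^2 + 2.5304*v - 4.176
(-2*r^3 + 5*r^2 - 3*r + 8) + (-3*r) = -2*r^3 + 5*r^2 - 6*r + 8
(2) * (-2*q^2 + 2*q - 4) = -4*q^2 + 4*q - 8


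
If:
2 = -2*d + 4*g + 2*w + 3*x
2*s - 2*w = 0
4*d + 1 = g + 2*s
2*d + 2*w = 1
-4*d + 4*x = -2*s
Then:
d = 1/14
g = 3/7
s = 3/7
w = 3/7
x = -1/7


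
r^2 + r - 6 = (r - 2)*(r + 3)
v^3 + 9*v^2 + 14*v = v*(v + 2)*(v + 7)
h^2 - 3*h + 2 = (h - 2)*(h - 1)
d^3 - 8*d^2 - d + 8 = (d - 8)*(d - 1)*(d + 1)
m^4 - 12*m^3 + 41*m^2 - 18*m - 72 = (m - 6)*(m - 4)*(m - 3)*(m + 1)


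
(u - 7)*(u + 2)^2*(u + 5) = u^4 + 2*u^3 - 39*u^2 - 148*u - 140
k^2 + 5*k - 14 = (k - 2)*(k + 7)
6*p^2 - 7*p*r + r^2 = (-6*p + r)*(-p + r)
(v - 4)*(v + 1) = v^2 - 3*v - 4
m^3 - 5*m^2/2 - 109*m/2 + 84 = (m - 8)*(m - 3/2)*(m + 7)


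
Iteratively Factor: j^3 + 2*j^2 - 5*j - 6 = (j - 2)*(j^2 + 4*j + 3) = (j - 2)*(j + 3)*(j + 1)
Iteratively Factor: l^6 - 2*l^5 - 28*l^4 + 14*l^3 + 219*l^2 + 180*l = (l + 3)*(l^5 - 5*l^4 - 13*l^3 + 53*l^2 + 60*l) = l*(l + 3)*(l^4 - 5*l^3 - 13*l^2 + 53*l + 60) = l*(l + 3)^2*(l^3 - 8*l^2 + 11*l + 20) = l*(l - 4)*(l + 3)^2*(l^2 - 4*l - 5) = l*(l - 4)*(l + 1)*(l + 3)^2*(l - 5)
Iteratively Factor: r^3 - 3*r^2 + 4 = (r - 2)*(r^2 - r - 2) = (r - 2)^2*(r + 1)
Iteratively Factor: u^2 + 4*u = (u + 4)*(u)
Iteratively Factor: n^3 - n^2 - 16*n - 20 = (n - 5)*(n^2 + 4*n + 4) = (n - 5)*(n + 2)*(n + 2)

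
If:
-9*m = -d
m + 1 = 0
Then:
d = -9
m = -1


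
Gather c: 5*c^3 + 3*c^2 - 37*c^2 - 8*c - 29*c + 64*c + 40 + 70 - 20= 5*c^3 - 34*c^2 + 27*c + 90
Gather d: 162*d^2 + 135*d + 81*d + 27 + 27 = 162*d^2 + 216*d + 54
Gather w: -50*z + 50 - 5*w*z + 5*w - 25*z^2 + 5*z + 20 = w*(5 - 5*z) - 25*z^2 - 45*z + 70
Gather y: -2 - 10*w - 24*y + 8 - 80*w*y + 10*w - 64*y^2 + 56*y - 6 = -64*y^2 + y*(32 - 80*w)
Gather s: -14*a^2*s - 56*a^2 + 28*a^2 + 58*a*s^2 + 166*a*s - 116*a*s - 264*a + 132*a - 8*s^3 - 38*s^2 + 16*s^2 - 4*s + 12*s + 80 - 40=-28*a^2 - 132*a - 8*s^3 + s^2*(58*a - 22) + s*(-14*a^2 + 50*a + 8) + 40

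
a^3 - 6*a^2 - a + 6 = (a - 6)*(a - 1)*(a + 1)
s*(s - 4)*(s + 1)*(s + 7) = s^4 + 4*s^3 - 25*s^2 - 28*s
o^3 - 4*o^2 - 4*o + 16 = (o - 4)*(o - 2)*(o + 2)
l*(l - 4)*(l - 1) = l^3 - 5*l^2 + 4*l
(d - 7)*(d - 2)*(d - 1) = d^3 - 10*d^2 + 23*d - 14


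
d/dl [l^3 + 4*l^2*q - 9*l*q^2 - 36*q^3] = 3*l^2 + 8*l*q - 9*q^2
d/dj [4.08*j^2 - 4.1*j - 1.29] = 8.16*j - 4.1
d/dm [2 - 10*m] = -10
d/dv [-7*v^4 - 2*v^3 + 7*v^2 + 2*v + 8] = -28*v^3 - 6*v^2 + 14*v + 2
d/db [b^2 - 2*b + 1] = 2*b - 2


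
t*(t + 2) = t^2 + 2*t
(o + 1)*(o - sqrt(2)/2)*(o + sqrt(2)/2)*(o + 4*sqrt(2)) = o^4 + o^3 + 4*sqrt(2)*o^3 - o^2/2 + 4*sqrt(2)*o^2 - 2*sqrt(2)*o - o/2 - 2*sqrt(2)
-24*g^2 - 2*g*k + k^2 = (-6*g + k)*(4*g + k)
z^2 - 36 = (z - 6)*(z + 6)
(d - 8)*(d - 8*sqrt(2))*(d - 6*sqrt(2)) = d^3 - 14*sqrt(2)*d^2 - 8*d^2 + 96*d + 112*sqrt(2)*d - 768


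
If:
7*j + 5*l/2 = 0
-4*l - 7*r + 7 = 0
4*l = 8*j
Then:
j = 0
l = 0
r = 1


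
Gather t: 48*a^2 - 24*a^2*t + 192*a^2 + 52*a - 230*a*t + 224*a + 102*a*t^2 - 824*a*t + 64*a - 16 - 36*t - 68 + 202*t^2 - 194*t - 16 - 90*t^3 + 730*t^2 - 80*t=240*a^2 + 340*a - 90*t^3 + t^2*(102*a + 932) + t*(-24*a^2 - 1054*a - 310) - 100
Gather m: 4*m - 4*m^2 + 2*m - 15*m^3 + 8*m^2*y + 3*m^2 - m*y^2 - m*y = -15*m^3 + m^2*(8*y - 1) + m*(-y^2 - y + 6)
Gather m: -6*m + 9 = 9 - 6*m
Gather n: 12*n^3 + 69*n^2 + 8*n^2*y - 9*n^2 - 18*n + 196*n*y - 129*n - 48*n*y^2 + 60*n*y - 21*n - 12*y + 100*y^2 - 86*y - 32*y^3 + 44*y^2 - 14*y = 12*n^3 + n^2*(8*y + 60) + n*(-48*y^2 + 256*y - 168) - 32*y^3 + 144*y^2 - 112*y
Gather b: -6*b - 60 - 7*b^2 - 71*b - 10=-7*b^2 - 77*b - 70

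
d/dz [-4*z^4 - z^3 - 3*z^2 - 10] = z*(-16*z^2 - 3*z - 6)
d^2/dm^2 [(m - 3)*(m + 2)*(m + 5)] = 6*m + 8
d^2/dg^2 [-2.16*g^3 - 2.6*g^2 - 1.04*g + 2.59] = -12.96*g - 5.2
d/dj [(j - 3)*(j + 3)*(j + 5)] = 3*j^2 + 10*j - 9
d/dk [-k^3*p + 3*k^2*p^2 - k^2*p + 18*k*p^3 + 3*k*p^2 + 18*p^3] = p*(-3*k^2 + 6*k*p - 2*k + 18*p^2 + 3*p)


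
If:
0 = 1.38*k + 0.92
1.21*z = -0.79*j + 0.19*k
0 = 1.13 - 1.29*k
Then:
No Solution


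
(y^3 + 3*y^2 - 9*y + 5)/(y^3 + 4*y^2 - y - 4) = (y^2 + 4*y - 5)/(y^2 + 5*y + 4)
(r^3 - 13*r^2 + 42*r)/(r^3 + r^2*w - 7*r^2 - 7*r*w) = (r - 6)/(r + w)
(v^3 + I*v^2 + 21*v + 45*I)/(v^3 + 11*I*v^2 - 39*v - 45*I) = (v - 5*I)/(v + 5*I)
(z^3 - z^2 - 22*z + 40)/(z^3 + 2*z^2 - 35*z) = (z^3 - z^2 - 22*z + 40)/(z*(z^2 + 2*z - 35))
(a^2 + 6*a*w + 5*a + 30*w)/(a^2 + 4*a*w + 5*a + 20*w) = (a + 6*w)/(a + 4*w)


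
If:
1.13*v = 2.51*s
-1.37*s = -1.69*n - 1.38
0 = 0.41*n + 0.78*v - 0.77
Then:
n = -0.38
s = 0.54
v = 1.19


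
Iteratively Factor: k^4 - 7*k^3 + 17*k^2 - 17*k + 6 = (k - 1)*(k^3 - 6*k^2 + 11*k - 6) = (k - 3)*(k - 1)*(k^2 - 3*k + 2) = (k - 3)*(k - 1)^2*(k - 2)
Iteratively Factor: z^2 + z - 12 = (z + 4)*(z - 3)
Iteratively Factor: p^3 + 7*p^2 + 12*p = (p)*(p^2 + 7*p + 12) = p*(p + 4)*(p + 3)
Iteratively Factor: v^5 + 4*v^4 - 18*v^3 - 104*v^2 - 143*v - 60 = (v + 1)*(v^4 + 3*v^3 - 21*v^2 - 83*v - 60) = (v - 5)*(v + 1)*(v^3 + 8*v^2 + 19*v + 12) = (v - 5)*(v + 1)*(v + 3)*(v^2 + 5*v + 4) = (v - 5)*(v + 1)*(v + 3)*(v + 4)*(v + 1)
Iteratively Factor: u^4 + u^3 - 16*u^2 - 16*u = (u - 4)*(u^3 + 5*u^2 + 4*u) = (u - 4)*(u + 1)*(u^2 + 4*u) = (u - 4)*(u + 1)*(u + 4)*(u)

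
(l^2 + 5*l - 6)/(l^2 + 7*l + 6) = (l - 1)/(l + 1)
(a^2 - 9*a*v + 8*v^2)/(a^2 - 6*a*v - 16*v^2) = (a - v)/(a + 2*v)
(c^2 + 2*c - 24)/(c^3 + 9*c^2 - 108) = (c - 4)/(c^2 + 3*c - 18)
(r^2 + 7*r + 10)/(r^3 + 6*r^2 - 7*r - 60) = (r + 2)/(r^2 + r - 12)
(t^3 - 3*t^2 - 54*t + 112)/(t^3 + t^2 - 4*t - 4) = (t^2 - t - 56)/(t^2 + 3*t + 2)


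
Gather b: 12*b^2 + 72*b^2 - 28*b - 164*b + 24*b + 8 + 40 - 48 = 84*b^2 - 168*b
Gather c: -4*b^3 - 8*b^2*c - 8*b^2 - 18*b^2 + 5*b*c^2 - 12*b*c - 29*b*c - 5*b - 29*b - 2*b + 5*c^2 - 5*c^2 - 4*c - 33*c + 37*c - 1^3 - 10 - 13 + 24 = -4*b^3 - 26*b^2 + 5*b*c^2 - 36*b + c*(-8*b^2 - 41*b)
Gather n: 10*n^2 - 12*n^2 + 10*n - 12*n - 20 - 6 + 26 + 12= -2*n^2 - 2*n + 12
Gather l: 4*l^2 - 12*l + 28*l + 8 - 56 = 4*l^2 + 16*l - 48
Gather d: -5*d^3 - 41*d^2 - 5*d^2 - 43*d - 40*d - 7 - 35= -5*d^3 - 46*d^2 - 83*d - 42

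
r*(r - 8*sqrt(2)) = r^2 - 8*sqrt(2)*r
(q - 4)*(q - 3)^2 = q^3 - 10*q^2 + 33*q - 36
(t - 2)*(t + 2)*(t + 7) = t^3 + 7*t^2 - 4*t - 28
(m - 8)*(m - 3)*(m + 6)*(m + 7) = m^4 + 2*m^3 - 77*m^2 - 150*m + 1008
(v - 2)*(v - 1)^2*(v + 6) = v^4 + 2*v^3 - 19*v^2 + 28*v - 12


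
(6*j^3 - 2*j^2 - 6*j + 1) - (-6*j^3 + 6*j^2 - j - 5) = 12*j^3 - 8*j^2 - 5*j + 6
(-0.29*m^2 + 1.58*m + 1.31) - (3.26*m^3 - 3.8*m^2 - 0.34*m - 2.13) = -3.26*m^3 + 3.51*m^2 + 1.92*m + 3.44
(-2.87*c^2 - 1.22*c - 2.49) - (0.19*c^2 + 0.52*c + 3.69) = -3.06*c^2 - 1.74*c - 6.18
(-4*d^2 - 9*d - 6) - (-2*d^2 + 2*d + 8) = -2*d^2 - 11*d - 14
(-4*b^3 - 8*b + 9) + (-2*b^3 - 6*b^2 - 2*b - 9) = -6*b^3 - 6*b^2 - 10*b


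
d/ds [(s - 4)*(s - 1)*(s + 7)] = 3*s^2 + 4*s - 31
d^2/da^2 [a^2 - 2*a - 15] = 2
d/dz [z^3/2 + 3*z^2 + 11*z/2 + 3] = 3*z^2/2 + 6*z + 11/2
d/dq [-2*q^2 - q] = -4*q - 1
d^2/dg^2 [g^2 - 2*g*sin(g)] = 2*g*sin(g) - 4*cos(g) + 2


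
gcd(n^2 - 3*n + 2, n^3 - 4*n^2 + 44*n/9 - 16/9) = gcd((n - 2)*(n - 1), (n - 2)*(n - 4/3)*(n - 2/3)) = n - 2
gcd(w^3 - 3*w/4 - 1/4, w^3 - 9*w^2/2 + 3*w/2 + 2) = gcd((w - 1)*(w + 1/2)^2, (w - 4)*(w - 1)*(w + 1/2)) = w^2 - w/2 - 1/2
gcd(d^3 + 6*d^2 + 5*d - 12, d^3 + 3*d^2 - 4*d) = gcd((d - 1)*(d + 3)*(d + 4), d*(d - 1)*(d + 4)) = d^2 + 3*d - 4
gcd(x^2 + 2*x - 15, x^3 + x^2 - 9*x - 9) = x - 3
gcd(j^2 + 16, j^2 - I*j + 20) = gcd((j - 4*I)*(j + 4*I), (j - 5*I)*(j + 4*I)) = j + 4*I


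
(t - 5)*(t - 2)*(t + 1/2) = t^3 - 13*t^2/2 + 13*t/2 + 5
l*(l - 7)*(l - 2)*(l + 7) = l^4 - 2*l^3 - 49*l^2 + 98*l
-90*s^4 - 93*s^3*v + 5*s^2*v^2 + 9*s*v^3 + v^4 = (-3*s + v)*(s + v)*(5*s + v)*(6*s + v)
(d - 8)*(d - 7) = d^2 - 15*d + 56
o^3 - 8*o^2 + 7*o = o*(o - 7)*(o - 1)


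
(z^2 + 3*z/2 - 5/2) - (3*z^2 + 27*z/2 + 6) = -2*z^2 - 12*z - 17/2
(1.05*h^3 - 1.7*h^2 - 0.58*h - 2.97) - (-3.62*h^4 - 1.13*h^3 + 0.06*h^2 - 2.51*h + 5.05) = 3.62*h^4 + 2.18*h^3 - 1.76*h^2 + 1.93*h - 8.02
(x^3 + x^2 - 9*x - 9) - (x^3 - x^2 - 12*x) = 2*x^2 + 3*x - 9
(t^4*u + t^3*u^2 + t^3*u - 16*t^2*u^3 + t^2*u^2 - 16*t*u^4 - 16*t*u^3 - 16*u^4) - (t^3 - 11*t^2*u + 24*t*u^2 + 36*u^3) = t^4*u + t^3*u^2 + t^3*u - t^3 - 16*t^2*u^3 + t^2*u^2 + 11*t^2*u - 16*t*u^4 - 16*t*u^3 - 24*t*u^2 - 16*u^4 - 36*u^3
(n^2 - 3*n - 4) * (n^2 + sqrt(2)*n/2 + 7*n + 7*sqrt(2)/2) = n^4 + sqrt(2)*n^3/2 + 4*n^3 - 25*n^2 + 2*sqrt(2)*n^2 - 28*n - 25*sqrt(2)*n/2 - 14*sqrt(2)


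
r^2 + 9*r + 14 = (r + 2)*(r + 7)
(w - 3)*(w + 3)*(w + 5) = w^3 + 5*w^2 - 9*w - 45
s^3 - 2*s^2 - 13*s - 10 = (s - 5)*(s + 1)*(s + 2)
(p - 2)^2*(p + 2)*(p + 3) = p^4 + p^3 - 10*p^2 - 4*p + 24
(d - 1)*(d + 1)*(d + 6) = d^3 + 6*d^2 - d - 6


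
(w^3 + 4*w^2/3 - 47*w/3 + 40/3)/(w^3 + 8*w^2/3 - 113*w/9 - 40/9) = 3*(w - 1)/(3*w + 1)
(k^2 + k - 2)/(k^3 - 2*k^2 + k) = (k + 2)/(k*(k - 1))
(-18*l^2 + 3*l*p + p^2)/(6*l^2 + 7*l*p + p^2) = (-3*l + p)/(l + p)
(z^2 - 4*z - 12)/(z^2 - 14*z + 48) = (z + 2)/(z - 8)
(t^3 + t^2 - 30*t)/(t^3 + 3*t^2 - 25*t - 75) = t*(t + 6)/(t^2 + 8*t + 15)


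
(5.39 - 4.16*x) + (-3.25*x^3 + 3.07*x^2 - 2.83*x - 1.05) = -3.25*x^3 + 3.07*x^2 - 6.99*x + 4.34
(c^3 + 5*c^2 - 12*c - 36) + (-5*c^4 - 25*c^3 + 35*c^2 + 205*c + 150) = -5*c^4 - 24*c^3 + 40*c^2 + 193*c + 114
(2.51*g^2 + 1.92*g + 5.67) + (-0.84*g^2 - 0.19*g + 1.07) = 1.67*g^2 + 1.73*g + 6.74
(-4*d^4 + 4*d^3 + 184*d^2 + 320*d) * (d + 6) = -4*d^5 - 20*d^4 + 208*d^3 + 1424*d^2 + 1920*d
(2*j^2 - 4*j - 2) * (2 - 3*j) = -6*j^3 + 16*j^2 - 2*j - 4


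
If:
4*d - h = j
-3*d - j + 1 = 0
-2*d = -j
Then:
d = 1/5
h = 2/5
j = 2/5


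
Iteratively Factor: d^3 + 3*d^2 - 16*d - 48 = (d - 4)*(d^2 + 7*d + 12) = (d - 4)*(d + 4)*(d + 3)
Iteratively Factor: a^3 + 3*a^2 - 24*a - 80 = (a + 4)*(a^2 - a - 20) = (a + 4)^2*(a - 5)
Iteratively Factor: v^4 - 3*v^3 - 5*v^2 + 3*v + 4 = (v - 4)*(v^3 + v^2 - v - 1) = (v - 4)*(v - 1)*(v^2 + 2*v + 1) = (v - 4)*(v - 1)*(v + 1)*(v + 1)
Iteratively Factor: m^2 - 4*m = (m - 4)*(m)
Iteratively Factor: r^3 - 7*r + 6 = (r - 1)*(r^2 + r - 6) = (r - 1)*(r + 3)*(r - 2)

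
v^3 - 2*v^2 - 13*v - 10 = (v - 5)*(v + 1)*(v + 2)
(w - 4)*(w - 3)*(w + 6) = w^3 - w^2 - 30*w + 72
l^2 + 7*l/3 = l*(l + 7/3)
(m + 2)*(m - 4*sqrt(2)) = m^2 - 4*sqrt(2)*m + 2*m - 8*sqrt(2)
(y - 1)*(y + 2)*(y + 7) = y^3 + 8*y^2 + 5*y - 14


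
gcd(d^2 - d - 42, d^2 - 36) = d + 6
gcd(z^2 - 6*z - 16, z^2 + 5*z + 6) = z + 2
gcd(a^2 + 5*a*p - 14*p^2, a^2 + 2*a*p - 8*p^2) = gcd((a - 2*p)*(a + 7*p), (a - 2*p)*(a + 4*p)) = -a + 2*p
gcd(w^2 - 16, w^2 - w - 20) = w + 4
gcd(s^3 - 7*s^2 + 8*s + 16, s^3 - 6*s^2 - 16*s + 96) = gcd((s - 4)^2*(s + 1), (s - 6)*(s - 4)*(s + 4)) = s - 4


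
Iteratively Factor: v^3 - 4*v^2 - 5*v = (v + 1)*(v^2 - 5*v) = (v - 5)*(v + 1)*(v)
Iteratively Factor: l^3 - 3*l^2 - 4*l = (l - 4)*(l^2 + l) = (l - 4)*(l + 1)*(l)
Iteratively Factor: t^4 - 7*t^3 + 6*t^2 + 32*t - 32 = (t - 4)*(t^3 - 3*t^2 - 6*t + 8) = (t - 4)^2*(t^2 + t - 2) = (t - 4)^2*(t + 2)*(t - 1)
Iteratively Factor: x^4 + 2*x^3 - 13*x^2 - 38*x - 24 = (x + 1)*(x^3 + x^2 - 14*x - 24) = (x + 1)*(x + 2)*(x^2 - x - 12) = (x + 1)*(x + 2)*(x + 3)*(x - 4)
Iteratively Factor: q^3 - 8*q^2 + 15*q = (q - 5)*(q^2 - 3*q) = q*(q - 5)*(q - 3)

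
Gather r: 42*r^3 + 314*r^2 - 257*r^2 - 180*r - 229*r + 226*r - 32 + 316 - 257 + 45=42*r^3 + 57*r^2 - 183*r + 72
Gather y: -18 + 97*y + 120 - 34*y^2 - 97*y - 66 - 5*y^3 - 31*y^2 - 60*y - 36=-5*y^3 - 65*y^2 - 60*y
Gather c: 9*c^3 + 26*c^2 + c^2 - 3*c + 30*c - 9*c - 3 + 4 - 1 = 9*c^3 + 27*c^2 + 18*c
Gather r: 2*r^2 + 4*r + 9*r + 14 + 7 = 2*r^2 + 13*r + 21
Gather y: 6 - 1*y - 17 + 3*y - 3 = 2*y - 14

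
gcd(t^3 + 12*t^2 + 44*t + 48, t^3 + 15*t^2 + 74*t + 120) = t^2 + 10*t + 24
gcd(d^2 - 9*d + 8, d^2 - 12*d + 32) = d - 8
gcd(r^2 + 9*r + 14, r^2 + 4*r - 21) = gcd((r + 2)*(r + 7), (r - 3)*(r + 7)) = r + 7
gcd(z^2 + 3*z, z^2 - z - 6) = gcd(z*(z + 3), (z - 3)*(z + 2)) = 1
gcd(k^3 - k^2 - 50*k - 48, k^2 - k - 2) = k + 1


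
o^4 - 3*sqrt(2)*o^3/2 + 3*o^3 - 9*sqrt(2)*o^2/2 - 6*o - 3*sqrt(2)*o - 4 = (o + 1)*(o + 2)*(o - 2*sqrt(2))*(o + sqrt(2)/2)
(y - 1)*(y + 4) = y^2 + 3*y - 4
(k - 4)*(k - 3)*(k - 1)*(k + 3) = k^4 - 5*k^3 - 5*k^2 + 45*k - 36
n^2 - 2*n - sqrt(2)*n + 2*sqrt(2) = (n - 2)*(n - sqrt(2))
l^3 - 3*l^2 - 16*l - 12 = (l - 6)*(l + 1)*(l + 2)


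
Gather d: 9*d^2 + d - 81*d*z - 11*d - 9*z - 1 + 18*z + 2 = 9*d^2 + d*(-81*z - 10) + 9*z + 1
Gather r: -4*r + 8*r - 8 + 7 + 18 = 4*r + 17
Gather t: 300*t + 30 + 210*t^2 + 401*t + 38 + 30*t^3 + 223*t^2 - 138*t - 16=30*t^3 + 433*t^2 + 563*t + 52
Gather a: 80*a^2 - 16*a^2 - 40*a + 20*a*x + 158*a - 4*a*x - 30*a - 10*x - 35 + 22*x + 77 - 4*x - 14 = 64*a^2 + a*(16*x + 88) + 8*x + 28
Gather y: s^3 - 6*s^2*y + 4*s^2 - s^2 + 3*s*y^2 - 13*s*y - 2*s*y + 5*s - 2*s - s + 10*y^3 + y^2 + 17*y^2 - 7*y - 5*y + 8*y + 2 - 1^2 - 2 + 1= s^3 + 3*s^2 + 2*s + 10*y^3 + y^2*(3*s + 18) + y*(-6*s^2 - 15*s - 4)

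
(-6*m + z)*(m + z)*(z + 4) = -6*m^2*z - 24*m^2 - 5*m*z^2 - 20*m*z + z^3 + 4*z^2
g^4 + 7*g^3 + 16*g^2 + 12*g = g*(g + 2)^2*(g + 3)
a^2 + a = a*(a + 1)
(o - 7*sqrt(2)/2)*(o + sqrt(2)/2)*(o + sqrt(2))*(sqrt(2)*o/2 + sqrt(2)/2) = sqrt(2)*o^4/2 - 2*o^3 + sqrt(2)*o^3/2 - 19*sqrt(2)*o^2/4 - 2*o^2 - 19*sqrt(2)*o/4 - 7*o/2 - 7/2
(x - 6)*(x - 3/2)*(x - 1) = x^3 - 17*x^2/2 + 33*x/2 - 9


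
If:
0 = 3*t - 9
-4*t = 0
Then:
No Solution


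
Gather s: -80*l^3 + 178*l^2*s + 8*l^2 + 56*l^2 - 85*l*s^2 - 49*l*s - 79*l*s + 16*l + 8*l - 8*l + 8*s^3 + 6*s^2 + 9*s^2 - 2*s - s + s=-80*l^3 + 64*l^2 + 16*l + 8*s^3 + s^2*(15 - 85*l) + s*(178*l^2 - 128*l - 2)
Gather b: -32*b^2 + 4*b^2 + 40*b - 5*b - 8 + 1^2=-28*b^2 + 35*b - 7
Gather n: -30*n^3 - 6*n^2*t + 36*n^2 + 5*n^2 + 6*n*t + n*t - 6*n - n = -30*n^3 + n^2*(41 - 6*t) + n*(7*t - 7)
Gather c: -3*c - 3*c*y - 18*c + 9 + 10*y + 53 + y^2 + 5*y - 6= c*(-3*y - 21) + y^2 + 15*y + 56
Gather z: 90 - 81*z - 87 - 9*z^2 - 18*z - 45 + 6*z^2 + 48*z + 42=-3*z^2 - 51*z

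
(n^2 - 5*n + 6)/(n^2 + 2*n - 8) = (n - 3)/(n + 4)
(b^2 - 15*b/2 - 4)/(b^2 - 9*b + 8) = (b + 1/2)/(b - 1)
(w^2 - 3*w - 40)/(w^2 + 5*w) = (w - 8)/w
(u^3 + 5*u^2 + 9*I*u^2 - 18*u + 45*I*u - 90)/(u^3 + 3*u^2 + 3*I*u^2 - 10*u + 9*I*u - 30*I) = (u + 6*I)/(u - 2)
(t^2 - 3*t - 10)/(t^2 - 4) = (t - 5)/(t - 2)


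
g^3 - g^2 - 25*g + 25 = (g - 5)*(g - 1)*(g + 5)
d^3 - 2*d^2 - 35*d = d*(d - 7)*(d + 5)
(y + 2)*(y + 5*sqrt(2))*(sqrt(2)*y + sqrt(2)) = sqrt(2)*y^3 + 3*sqrt(2)*y^2 + 10*y^2 + 2*sqrt(2)*y + 30*y + 20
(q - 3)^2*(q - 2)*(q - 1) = q^4 - 9*q^3 + 29*q^2 - 39*q + 18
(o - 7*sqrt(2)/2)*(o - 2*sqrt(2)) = o^2 - 11*sqrt(2)*o/2 + 14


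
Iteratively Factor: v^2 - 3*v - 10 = (v + 2)*(v - 5)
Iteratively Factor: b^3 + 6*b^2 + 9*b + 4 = (b + 1)*(b^2 + 5*b + 4) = (b + 1)*(b + 4)*(b + 1)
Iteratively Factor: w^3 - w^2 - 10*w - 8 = (w + 1)*(w^2 - 2*w - 8) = (w + 1)*(w + 2)*(w - 4)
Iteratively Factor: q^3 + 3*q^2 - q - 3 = (q + 3)*(q^2 - 1) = (q + 1)*(q + 3)*(q - 1)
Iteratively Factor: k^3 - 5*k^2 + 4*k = (k - 1)*(k^2 - 4*k) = k*(k - 1)*(k - 4)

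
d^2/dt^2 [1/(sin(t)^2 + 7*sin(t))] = (-4*sin(t) - 21 - 43/sin(t) + 42/sin(t)^2 + 98/sin(t)^3)/(sin(t) + 7)^3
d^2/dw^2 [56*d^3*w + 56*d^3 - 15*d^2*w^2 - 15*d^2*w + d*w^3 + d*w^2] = 2*d*(-15*d + 3*w + 1)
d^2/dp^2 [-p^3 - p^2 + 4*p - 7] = -6*p - 2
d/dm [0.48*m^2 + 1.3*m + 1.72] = 0.96*m + 1.3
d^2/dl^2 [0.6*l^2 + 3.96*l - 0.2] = 1.20000000000000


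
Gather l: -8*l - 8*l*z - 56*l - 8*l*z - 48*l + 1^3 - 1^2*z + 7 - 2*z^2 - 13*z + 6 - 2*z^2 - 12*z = l*(-16*z - 112) - 4*z^2 - 26*z + 14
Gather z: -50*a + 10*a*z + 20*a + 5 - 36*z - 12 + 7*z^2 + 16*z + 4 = -30*a + 7*z^2 + z*(10*a - 20) - 3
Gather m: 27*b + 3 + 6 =27*b + 9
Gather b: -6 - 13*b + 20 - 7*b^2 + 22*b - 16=-7*b^2 + 9*b - 2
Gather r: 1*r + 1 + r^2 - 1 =r^2 + r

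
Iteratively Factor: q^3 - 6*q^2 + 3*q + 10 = (q - 2)*(q^2 - 4*q - 5) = (q - 5)*(q - 2)*(q + 1)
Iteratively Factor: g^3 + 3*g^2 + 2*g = (g)*(g^2 + 3*g + 2) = g*(g + 1)*(g + 2)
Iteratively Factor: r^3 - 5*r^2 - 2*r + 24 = (r - 3)*(r^2 - 2*r - 8) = (r - 3)*(r + 2)*(r - 4)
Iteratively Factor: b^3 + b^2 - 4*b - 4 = (b - 2)*(b^2 + 3*b + 2) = (b - 2)*(b + 1)*(b + 2)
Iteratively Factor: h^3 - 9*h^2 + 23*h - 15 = (h - 3)*(h^2 - 6*h + 5) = (h - 5)*(h - 3)*(h - 1)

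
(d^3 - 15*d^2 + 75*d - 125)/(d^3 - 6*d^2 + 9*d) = (d^3 - 15*d^2 + 75*d - 125)/(d*(d^2 - 6*d + 9))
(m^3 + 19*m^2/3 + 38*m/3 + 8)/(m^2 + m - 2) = (m^2 + 13*m/3 + 4)/(m - 1)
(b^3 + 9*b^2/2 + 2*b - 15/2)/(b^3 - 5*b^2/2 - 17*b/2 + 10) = (b + 3)/(b - 4)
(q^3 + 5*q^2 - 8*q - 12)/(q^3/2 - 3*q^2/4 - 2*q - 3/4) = 4*(q^2 + 4*q - 12)/(2*q^2 - 5*q - 3)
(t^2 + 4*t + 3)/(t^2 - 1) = (t + 3)/(t - 1)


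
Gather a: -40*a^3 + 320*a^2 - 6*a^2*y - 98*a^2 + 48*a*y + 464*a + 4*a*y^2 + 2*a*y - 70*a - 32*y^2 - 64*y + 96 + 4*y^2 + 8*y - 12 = -40*a^3 + a^2*(222 - 6*y) + a*(4*y^2 + 50*y + 394) - 28*y^2 - 56*y + 84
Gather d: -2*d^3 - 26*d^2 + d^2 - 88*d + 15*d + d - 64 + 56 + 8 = -2*d^3 - 25*d^2 - 72*d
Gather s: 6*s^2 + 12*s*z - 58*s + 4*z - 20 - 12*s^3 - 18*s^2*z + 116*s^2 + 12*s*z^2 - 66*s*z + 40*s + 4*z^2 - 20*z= -12*s^3 + s^2*(122 - 18*z) + s*(12*z^2 - 54*z - 18) + 4*z^2 - 16*z - 20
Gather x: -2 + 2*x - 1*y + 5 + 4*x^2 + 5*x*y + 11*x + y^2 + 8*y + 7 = 4*x^2 + x*(5*y + 13) + y^2 + 7*y + 10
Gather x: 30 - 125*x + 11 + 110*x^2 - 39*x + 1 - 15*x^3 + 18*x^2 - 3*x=-15*x^3 + 128*x^2 - 167*x + 42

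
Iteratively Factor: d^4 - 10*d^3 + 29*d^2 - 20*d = (d)*(d^3 - 10*d^2 + 29*d - 20) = d*(d - 1)*(d^2 - 9*d + 20) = d*(d - 4)*(d - 1)*(d - 5)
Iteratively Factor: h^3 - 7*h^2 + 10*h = (h - 2)*(h^2 - 5*h) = h*(h - 2)*(h - 5)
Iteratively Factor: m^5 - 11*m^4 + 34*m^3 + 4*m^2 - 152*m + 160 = (m - 5)*(m^4 - 6*m^3 + 4*m^2 + 24*m - 32) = (m - 5)*(m + 2)*(m^3 - 8*m^2 + 20*m - 16) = (m - 5)*(m - 4)*(m + 2)*(m^2 - 4*m + 4) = (m - 5)*(m - 4)*(m - 2)*(m + 2)*(m - 2)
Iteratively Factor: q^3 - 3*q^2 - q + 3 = (q - 3)*(q^2 - 1) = (q - 3)*(q - 1)*(q + 1)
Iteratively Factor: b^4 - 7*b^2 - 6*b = (b + 2)*(b^3 - 2*b^2 - 3*b) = b*(b + 2)*(b^2 - 2*b - 3) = b*(b - 3)*(b + 2)*(b + 1)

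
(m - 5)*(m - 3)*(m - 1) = m^3 - 9*m^2 + 23*m - 15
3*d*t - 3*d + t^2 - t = (3*d + t)*(t - 1)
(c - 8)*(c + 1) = c^2 - 7*c - 8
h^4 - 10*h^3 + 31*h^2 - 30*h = h*(h - 5)*(h - 3)*(h - 2)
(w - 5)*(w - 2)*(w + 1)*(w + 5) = w^4 - w^3 - 27*w^2 + 25*w + 50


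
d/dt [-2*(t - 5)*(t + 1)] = 8 - 4*t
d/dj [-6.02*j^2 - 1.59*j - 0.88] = -12.04*j - 1.59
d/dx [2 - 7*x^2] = -14*x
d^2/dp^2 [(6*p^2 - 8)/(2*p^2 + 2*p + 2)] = 6*(-p^3 - 7*p^2 - 4*p + 1)/(p^6 + 3*p^5 + 6*p^4 + 7*p^3 + 6*p^2 + 3*p + 1)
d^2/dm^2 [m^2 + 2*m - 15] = 2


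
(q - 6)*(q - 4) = q^2 - 10*q + 24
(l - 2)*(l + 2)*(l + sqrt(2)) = l^3 + sqrt(2)*l^2 - 4*l - 4*sqrt(2)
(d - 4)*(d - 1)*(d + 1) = d^3 - 4*d^2 - d + 4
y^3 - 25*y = y*(y - 5)*(y + 5)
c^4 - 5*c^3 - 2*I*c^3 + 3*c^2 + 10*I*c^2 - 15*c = c*(c - 5)*(c - 3*I)*(c + I)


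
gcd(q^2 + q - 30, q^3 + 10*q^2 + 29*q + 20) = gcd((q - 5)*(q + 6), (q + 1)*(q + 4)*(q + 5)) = 1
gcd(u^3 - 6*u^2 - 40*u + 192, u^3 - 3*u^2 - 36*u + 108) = u + 6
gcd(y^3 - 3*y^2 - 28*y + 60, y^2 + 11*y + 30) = y + 5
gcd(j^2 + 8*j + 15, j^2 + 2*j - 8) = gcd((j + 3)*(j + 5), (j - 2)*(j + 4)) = 1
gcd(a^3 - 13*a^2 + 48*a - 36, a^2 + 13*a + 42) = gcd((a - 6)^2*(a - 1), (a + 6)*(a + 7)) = 1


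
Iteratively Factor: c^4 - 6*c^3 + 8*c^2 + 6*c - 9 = (c - 1)*(c^3 - 5*c^2 + 3*c + 9) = (c - 3)*(c - 1)*(c^2 - 2*c - 3) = (c - 3)^2*(c - 1)*(c + 1)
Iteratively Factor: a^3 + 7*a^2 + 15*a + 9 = (a + 3)*(a^2 + 4*a + 3) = (a + 1)*(a + 3)*(a + 3)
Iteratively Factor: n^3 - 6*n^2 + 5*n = (n)*(n^2 - 6*n + 5) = n*(n - 5)*(n - 1)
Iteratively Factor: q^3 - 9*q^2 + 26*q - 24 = (q - 2)*(q^2 - 7*q + 12) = (q - 4)*(q - 2)*(q - 3)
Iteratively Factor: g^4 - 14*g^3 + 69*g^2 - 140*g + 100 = (g - 2)*(g^3 - 12*g^2 + 45*g - 50) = (g - 5)*(g - 2)*(g^2 - 7*g + 10) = (g - 5)^2*(g - 2)*(g - 2)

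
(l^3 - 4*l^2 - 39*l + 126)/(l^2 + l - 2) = (l^3 - 4*l^2 - 39*l + 126)/(l^2 + l - 2)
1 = 1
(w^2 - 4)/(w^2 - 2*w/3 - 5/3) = 3*(4 - w^2)/(-3*w^2 + 2*w + 5)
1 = 1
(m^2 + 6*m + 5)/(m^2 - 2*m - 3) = (m + 5)/(m - 3)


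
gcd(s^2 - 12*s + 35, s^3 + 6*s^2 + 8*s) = 1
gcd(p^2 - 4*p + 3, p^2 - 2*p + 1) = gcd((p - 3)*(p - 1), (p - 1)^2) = p - 1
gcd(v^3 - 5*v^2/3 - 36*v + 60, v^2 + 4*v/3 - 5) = v - 5/3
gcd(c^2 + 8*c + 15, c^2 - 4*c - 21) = c + 3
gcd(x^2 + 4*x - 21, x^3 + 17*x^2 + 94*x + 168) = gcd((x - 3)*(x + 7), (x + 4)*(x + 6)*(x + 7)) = x + 7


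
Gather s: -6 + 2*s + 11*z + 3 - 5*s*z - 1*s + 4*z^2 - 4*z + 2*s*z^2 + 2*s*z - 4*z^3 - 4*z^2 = s*(2*z^2 - 3*z + 1) - 4*z^3 + 7*z - 3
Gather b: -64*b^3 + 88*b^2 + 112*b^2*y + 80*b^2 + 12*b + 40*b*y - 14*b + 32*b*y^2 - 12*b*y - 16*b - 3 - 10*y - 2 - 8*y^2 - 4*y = -64*b^3 + b^2*(112*y + 168) + b*(32*y^2 + 28*y - 18) - 8*y^2 - 14*y - 5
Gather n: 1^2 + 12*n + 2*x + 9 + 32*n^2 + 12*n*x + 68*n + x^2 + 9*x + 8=32*n^2 + n*(12*x + 80) + x^2 + 11*x + 18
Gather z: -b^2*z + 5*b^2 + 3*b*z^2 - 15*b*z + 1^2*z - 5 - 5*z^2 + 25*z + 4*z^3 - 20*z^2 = 5*b^2 + 4*z^3 + z^2*(3*b - 25) + z*(-b^2 - 15*b + 26) - 5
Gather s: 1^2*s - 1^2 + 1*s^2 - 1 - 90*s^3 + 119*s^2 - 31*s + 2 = -90*s^3 + 120*s^2 - 30*s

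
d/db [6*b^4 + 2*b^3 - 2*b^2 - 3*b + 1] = 24*b^3 + 6*b^2 - 4*b - 3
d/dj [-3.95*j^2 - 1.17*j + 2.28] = -7.9*j - 1.17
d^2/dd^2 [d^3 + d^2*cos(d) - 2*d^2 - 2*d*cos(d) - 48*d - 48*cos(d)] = -d^2*cos(d) - 4*d*sin(d) + 2*d*cos(d) + 6*d + 4*sin(d) + 50*cos(d) - 4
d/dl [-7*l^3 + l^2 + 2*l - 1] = -21*l^2 + 2*l + 2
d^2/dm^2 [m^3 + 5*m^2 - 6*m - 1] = 6*m + 10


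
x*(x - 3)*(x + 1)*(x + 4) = x^4 + 2*x^3 - 11*x^2 - 12*x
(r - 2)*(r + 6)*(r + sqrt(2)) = r^3 + sqrt(2)*r^2 + 4*r^2 - 12*r + 4*sqrt(2)*r - 12*sqrt(2)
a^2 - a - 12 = (a - 4)*(a + 3)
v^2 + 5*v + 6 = (v + 2)*(v + 3)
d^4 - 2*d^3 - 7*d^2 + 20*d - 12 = (d - 2)^2*(d - 1)*(d + 3)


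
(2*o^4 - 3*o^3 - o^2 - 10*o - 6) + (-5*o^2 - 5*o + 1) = 2*o^4 - 3*o^3 - 6*o^2 - 15*o - 5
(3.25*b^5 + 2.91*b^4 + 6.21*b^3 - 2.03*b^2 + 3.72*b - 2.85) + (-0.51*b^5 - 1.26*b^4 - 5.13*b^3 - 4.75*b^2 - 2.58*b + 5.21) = 2.74*b^5 + 1.65*b^4 + 1.08*b^3 - 6.78*b^2 + 1.14*b + 2.36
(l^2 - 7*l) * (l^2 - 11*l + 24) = l^4 - 18*l^3 + 101*l^2 - 168*l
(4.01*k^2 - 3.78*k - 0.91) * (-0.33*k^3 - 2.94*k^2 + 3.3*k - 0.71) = -1.3233*k^5 - 10.542*k^4 + 24.6465*k^3 - 12.6457*k^2 - 0.3192*k + 0.6461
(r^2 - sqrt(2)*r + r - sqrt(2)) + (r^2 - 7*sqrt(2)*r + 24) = 2*r^2 - 8*sqrt(2)*r + r - sqrt(2) + 24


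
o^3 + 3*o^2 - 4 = (o - 1)*(o + 2)^2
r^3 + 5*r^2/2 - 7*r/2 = r*(r - 1)*(r + 7/2)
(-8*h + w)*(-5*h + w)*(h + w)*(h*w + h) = 40*h^4*w + 40*h^4 + 27*h^3*w^2 + 27*h^3*w - 12*h^2*w^3 - 12*h^2*w^2 + h*w^4 + h*w^3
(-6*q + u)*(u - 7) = -6*q*u + 42*q + u^2 - 7*u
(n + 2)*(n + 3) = n^2 + 5*n + 6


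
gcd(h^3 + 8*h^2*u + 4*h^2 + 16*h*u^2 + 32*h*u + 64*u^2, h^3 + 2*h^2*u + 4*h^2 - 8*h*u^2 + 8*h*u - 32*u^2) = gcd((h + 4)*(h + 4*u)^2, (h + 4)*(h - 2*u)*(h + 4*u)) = h^2 + 4*h*u + 4*h + 16*u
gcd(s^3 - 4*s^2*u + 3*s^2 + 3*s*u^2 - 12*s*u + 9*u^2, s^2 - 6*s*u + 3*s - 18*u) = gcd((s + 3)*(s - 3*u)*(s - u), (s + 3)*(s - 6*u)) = s + 3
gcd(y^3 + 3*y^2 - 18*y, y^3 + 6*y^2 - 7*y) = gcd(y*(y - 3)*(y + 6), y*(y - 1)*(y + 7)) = y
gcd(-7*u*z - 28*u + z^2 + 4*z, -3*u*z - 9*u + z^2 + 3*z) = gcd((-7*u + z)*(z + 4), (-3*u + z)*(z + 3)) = 1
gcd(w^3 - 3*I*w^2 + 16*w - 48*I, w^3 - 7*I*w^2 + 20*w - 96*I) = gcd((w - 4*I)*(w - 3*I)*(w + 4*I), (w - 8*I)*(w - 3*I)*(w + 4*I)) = w^2 + I*w + 12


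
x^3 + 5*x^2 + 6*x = x*(x + 2)*(x + 3)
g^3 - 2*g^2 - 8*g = g*(g - 4)*(g + 2)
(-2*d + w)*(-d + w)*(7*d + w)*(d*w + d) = 14*d^4*w + 14*d^4 - 19*d^3*w^2 - 19*d^3*w + 4*d^2*w^3 + 4*d^2*w^2 + d*w^4 + d*w^3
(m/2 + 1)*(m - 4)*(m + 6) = m^3/2 + 2*m^2 - 10*m - 24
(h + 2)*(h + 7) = h^2 + 9*h + 14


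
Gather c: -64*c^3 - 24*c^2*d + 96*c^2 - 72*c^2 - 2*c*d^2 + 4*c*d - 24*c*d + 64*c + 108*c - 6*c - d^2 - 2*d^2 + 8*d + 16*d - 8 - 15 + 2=-64*c^3 + c^2*(24 - 24*d) + c*(-2*d^2 - 20*d + 166) - 3*d^2 + 24*d - 21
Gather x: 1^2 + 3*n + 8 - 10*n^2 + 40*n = -10*n^2 + 43*n + 9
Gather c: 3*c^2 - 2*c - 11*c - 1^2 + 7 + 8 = 3*c^2 - 13*c + 14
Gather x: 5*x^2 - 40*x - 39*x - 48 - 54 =5*x^2 - 79*x - 102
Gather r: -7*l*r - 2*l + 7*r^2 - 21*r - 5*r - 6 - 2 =-2*l + 7*r^2 + r*(-7*l - 26) - 8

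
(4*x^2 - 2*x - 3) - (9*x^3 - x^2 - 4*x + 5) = -9*x^3 + 5*x^2 + 2*x - 8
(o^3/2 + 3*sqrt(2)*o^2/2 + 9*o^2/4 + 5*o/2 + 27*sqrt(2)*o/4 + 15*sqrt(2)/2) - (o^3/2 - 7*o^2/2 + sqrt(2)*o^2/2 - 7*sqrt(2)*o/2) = sqrt(2)*o^2 + 23*o^2/4 + 5*o/2 + 41*sqrt(2)*o/4 + 15*sqrt(2)/2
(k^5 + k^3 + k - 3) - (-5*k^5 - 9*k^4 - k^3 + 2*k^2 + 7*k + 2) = 6*k^5 + 9*k^4 + 2*k^3 - 2*k^2 - 6*k - 5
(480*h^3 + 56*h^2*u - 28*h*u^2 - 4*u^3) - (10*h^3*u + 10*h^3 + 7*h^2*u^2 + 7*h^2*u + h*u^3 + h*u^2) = -10*h^3*u + 470*h^3 - 7*h^2*u^2 + 49*h^2*u - h*u^3 - 29*h*u^2 - 4*u^3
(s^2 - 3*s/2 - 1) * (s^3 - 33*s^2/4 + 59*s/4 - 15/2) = s^5 - 39*s^4/4 + 209*s^3/8 - 171*s^2/8 - 7*s/2 + 15/2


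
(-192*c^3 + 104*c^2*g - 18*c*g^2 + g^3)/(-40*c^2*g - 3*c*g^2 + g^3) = (24*c^2 - 10*c*g + g^2)/(g*(5*c + g))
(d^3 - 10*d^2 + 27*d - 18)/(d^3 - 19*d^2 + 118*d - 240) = (d^2 - 4*d + 3)/(d^2 - 13*d + 40)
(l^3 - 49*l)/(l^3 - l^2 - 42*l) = (l + 7)/(l + 6)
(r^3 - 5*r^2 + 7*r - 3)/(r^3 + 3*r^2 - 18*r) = (r^2 - 2*r + 1)/(r*(r + 6))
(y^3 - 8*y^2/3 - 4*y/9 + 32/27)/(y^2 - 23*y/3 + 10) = (27*y^3 - 72*y^2 - 12*y + 32)/(9*(3*y^2 - 23*y + 30))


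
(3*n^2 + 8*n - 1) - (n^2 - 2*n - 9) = 2*n^2 + 10*n + 8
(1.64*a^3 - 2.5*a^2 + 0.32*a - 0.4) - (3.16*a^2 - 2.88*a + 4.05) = 1.64*a^3 - 5.66*a^2 + 3.2*a - 4.45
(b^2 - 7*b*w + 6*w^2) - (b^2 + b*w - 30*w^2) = -8*b*w + 36*w^2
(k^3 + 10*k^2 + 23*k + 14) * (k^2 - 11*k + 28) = k^5 - k^4 - 59*k^3 + 41*k^2 + 490*k + 392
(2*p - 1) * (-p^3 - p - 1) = -2*p^4 + p^3 - 2*p^2 - p + 1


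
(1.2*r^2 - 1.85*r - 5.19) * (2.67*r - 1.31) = 3.204*r^3 - 6.5115*r^2 - 11.4338*r + 6.7989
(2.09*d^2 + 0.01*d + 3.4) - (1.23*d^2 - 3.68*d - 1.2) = 0.86*d^2 + 3.69*d + 4.6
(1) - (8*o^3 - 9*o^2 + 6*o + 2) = -8*o^3 + 9*o^2 - 6*o - 1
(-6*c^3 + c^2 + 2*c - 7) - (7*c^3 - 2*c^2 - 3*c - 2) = -13*c^3 + 3*c^2 + 5*c - 5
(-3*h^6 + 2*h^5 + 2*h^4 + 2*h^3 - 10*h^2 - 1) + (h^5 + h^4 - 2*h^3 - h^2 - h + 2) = -3*h^6 + 3*h^5 + 3*h^4 - 11*h^2 - h + 1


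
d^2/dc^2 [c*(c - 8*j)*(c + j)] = 6*c - 14*j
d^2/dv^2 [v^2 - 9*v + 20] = 2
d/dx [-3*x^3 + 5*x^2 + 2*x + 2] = -9*x^2 + 10*x + 2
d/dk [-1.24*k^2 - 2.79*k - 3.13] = -2.48*k - 2.79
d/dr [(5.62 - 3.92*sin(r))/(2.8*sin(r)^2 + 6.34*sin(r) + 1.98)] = (10.976*sin(r)^2 - 31.472*sin(r) - 43.3924)*cos(r)/(7.84*sin(r)^4 + 35.504*sin(r)^3 + 51.2836*sin(r)^2 + 25.1064*sin(r) + 3.9204)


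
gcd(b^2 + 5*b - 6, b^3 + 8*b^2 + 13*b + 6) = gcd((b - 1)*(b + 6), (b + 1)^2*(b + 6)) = b + 6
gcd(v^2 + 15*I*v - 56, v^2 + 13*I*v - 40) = v + 8*I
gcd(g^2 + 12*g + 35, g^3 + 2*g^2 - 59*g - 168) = g + 7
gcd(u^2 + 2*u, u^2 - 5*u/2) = u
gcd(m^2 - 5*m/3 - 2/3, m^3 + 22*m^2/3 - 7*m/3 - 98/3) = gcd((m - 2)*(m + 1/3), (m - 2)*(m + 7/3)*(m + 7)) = m - 2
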